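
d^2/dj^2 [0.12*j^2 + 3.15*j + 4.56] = 0.240000000000000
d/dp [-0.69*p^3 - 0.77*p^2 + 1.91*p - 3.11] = -2.07*p^2 - 1.54*p + 1.91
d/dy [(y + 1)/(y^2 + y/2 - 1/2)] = -4/(4*y^2 - 4*y + 1)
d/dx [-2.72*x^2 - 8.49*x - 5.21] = -5.44*x - 8.49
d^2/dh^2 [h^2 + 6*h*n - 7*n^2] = 2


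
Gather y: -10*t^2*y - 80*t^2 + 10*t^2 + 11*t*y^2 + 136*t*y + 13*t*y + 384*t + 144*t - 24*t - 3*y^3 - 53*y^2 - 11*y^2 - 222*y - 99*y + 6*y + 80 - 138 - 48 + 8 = -70*t^2 + 504*t - 3*y^3 + y^2*(11*t - 64) + y*(-10*t^2 + 149*t - 315) - 98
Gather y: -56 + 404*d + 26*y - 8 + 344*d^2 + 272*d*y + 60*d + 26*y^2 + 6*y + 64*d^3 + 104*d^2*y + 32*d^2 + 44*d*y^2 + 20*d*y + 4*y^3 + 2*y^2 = 64*d^3 + 376*d^2 + 464*d + 4*y^3 + y^2*(44*d + 28) + y*(104*d^2 + 292*d + 32) - 64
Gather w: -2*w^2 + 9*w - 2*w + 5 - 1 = -2*w^2 + 7*w + 4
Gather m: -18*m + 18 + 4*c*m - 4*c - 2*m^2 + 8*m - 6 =-4*c - 2*m^2 + m*(4*c - 10) + 12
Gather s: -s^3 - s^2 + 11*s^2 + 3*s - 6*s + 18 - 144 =-s^3 + 10*s^2 - 3*s - 126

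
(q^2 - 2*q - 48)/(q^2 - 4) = (q^2 - 2*q - 48)/(q^2 - 4)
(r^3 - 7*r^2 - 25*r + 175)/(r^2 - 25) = r - 7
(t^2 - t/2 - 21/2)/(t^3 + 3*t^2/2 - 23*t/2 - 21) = 1/(t + 2)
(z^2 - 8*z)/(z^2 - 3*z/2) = 2*(z - 8)/(2*z - 3)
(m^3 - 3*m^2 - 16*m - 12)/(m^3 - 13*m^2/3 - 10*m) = 3*(m^2 + 3*m + 2)/(m*(3*m + 5))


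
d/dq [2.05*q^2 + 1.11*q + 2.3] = 4.1*q + 1.11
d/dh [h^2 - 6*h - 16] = 2*h - 6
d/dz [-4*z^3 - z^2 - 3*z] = -12*z^2 - 2*z - 3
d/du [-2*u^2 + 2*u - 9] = 2 - 4*u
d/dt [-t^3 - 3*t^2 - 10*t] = -3*t^2 - 6*t - 10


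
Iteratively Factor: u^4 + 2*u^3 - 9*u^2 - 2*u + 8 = (u - 2)*(u^3 + 4*u^2 - u - 4) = (u - 2)*(u + 4)*(u^2 - 1) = (u - 2)*(u + 1)*(u + 4)*(u - 1)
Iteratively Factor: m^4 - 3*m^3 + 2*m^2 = (m - 1)*(m^3 - 2*m^2) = (m - 2)*(m - 1)*(m^2) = m*(m - 2)*(m - 1)*(m)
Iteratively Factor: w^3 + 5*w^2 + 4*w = (w)*(w^2 + 5*w + 4) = w*(w + 4)*(w + 1)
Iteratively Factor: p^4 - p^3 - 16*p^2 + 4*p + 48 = (p - 4)*(p^3 + 3*p^2 - 4*p - 12) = (p - 4)*(p + 3)*(p^2 - 4) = (p - 4)*(p - 2)*(p + 3)*(p + 2)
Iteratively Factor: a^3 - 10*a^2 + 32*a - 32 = (a - 2)*(a^2 - 8*a + 16) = (a - 4)*(a - 2)*(a - 4)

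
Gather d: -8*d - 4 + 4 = -8*d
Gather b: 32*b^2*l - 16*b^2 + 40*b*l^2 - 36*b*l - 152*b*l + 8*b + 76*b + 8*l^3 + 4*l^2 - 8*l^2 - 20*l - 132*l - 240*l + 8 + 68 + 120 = b^2*(32*l - 16) + b*(40*l^2 - 188*l + 84) + 8*l^3 - 4*l^2 - 392*l + 196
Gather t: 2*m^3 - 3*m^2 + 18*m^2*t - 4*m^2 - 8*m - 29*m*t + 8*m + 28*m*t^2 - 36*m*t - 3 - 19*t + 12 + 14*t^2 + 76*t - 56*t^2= 2*m^3 - 7*m^2 + t^2*(28*m - 42) + t*(18*m^2 - 65*m + 57) + 9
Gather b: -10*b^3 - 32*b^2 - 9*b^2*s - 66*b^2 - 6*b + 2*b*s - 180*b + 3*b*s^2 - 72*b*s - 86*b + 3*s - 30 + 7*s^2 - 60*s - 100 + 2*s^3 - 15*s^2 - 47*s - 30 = -10*b^3 + b^2*(-9*s - 98) + b*(3*s^2 - 70*s - 272) + 2*s^3 - 8*s^2 - 104*s - 160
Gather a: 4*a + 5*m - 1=4*a + 5*m - 1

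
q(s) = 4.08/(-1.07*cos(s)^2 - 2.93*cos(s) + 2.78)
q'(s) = 4.08*(-2.14*sin(s)*cos(s) - 2.93*sin(s))/(-1.07*cos(s)^2 - 2.93*cos(s) + 2.78)^2 = -(8.7312*cos(s) + 11.9544)*sin(s)/(1.07*cos(s)^2 + 2.93*cos(s) - 2.78)^2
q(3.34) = 0.88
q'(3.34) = 0.03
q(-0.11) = -3.43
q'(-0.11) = 1.60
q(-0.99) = 4.80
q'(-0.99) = 19.37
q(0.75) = 64.45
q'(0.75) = -3119.73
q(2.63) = 0.90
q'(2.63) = -0.10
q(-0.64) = -15.78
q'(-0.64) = 169.38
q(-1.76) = 1.24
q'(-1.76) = 0.93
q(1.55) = 1.50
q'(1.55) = -1.64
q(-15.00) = 0.93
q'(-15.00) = 0.18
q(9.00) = 0.89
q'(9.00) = -0.08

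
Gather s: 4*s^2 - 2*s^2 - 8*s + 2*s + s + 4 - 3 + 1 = 2*s^2 - 5*s + 2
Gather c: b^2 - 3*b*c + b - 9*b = b^2 - 3*b*c - 8*b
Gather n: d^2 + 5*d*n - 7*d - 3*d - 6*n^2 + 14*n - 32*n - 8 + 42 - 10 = d^2 - 10*d - 6*n^2 + n*(5*d - 18) + 24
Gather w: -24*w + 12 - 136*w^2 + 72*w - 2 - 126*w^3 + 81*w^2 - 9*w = -126*w^3 - 55*w^2 + 39*w + 10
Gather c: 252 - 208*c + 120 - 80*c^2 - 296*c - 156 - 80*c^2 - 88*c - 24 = -160*c^2 - 592*c + 192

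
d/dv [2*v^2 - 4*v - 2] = 4*v - 4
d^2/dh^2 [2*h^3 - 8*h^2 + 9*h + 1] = 12*h - 16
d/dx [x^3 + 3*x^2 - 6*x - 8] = 3*x^2 + 6*x - 6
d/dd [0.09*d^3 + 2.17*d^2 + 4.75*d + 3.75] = 0.27*d^2 + 4.34*d + 4.75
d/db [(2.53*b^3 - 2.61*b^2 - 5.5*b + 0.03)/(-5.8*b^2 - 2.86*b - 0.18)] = (-14.674*b^4 - 14.4716*b^3 - 25.8016*b^2 + 1.2876*b + 1.0758)/(33.64*b^4 + 33.176*b^3 + 10.2676*b^2 + 1.0296*b + 0.0324)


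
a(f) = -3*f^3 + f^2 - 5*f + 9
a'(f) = -9*f^2 + 2*f - 5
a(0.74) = 4.63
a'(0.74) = -8.45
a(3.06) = -82.89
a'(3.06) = -83.15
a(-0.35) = 11.00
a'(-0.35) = -6.80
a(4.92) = -348.68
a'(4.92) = -213.02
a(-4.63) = 351.35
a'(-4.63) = -207.19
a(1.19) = -0.59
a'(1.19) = -15.36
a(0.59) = 5.78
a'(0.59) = -6.95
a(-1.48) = 28.32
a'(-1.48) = -27.67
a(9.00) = -2142.00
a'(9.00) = -716.00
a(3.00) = -78.00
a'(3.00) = -80.00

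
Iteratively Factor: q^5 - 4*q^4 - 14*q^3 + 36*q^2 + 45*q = (q)*(q^4 - 4*q^3 - 14*q^2 + 36*q + 45) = q*(q + 1)*(q^3 - 5*q^2 - 9*q + 45) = q*(q + 1)*(q + 3)*(q^2 - 8*q + 15) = q*(q - 3)*(q + 1)*(q + 3)*(q - 5)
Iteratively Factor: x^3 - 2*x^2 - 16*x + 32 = (x - 4)*(x^2 + 2*x - 8) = (x - 4)*(x - 2)*(x + 4)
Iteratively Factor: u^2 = (u)*(u)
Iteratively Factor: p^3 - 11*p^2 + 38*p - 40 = (p - 5)*(p^2 - 6*p + 8) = (p - 5)*(p - 4)*(p - 2)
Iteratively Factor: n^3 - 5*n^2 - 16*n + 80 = (n - 4)*(n^2 - n - 20) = (n - 5)*(n - 4)*(n + 4)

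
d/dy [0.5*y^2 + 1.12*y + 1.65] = 1.0*y + 1.12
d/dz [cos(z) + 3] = -sin(z)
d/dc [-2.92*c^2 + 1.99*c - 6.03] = 1.99 - 5.84*c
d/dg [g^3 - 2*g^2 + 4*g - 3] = 3*g^2 - 4*g + 4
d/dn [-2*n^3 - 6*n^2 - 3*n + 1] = -6*n^2 - 12*n - 3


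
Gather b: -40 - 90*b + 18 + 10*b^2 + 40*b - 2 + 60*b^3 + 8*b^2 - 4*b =60*b^3 + 18*b^2 - 54*b - 24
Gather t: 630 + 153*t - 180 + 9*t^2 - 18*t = 9*t^2 + 135*t + 450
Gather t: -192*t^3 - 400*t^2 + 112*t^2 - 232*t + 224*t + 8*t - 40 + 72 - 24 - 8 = -192*t^3 - 288*t^2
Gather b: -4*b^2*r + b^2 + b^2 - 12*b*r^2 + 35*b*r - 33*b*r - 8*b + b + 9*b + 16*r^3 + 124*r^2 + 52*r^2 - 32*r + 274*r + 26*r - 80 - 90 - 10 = b^2*(2 - 4*r) + b*(-12*r^2 + 2*r + 2) + 16*r^3 + 176*r^2 + 268*r - 180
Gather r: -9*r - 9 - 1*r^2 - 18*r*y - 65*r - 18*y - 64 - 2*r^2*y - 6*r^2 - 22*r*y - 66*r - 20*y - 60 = r^2*(-2*y - 7) + r*(-40*y - 140) - 38*y - 133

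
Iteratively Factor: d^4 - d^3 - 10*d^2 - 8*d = (d + 2)*(d^3 - 3*d^2 - 4*d) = (d + 1)*(d + 2)*(d^2 - 4*d) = (d - 4)*(d + 1)*(d + 2)*(d)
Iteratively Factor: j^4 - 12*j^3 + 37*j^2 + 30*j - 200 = (j + 2)*(j^3 - 14*j^2 + 65*j - 100) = (j - 4)*(j + 2)*(j^2 - 10*j + 25) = (j - 5)*(j - 4)*(j + 2)*(j - 5)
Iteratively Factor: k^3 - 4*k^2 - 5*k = (k - 5)*(k^2 + k) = k*(k - 5)*(k + 1)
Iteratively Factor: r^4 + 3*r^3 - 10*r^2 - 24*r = (r)*(r^3 + 3*r^2 - 10*r - 24) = r*(r - 3)*(r^2 + 6*r + 8) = r*(r - 3)*(r + 2)*(r + 4)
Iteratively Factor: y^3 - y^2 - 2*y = (y - 2)*(y^2 + y) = y*(y - 2)*(y + 1)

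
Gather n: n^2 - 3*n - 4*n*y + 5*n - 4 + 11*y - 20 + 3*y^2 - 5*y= n^2 + n*(2 - 4*y) + 3*y^2 + 6*y - 24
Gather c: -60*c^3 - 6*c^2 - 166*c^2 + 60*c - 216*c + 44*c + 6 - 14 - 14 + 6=-60*c^3 - 172*c^2 - 112*c - 16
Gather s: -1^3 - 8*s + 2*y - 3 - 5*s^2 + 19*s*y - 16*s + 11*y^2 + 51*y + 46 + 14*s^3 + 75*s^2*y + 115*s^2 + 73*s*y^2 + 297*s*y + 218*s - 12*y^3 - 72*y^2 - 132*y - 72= 14*s^3 + s^2*(75*y + 110) + s*(73*y^2 + 316*y + 194) - 12*y^3 - 61*y^2 - 79*y - 30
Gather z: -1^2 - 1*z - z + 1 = -2*z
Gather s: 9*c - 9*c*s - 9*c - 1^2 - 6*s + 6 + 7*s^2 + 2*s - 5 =7*s^2 + s*(-9*c - 4)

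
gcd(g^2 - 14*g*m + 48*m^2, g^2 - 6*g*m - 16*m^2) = g - 8*m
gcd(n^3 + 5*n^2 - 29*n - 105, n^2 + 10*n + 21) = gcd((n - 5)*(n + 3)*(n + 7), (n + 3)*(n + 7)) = n^2 + 10*n + 21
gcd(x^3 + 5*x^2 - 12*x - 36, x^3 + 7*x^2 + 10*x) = x + 2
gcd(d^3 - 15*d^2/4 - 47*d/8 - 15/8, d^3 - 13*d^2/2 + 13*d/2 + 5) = d^2 - 9*d/2 - 5/2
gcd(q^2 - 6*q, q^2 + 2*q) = q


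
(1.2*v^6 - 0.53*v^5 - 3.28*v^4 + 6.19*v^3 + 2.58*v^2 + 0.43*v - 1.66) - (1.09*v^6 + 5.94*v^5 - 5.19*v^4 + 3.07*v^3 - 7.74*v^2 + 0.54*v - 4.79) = 0.11*v^6 - 6.47*v^5 + 1.91*v^4 + 3.12*v^3 + 10.32*v^2 - 0.11*v + 3.13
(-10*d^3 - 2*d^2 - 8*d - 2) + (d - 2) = -10*d^3 - 2*d^2 - 7*d - 4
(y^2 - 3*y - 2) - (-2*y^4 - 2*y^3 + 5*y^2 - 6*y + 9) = 2*y^4 + 2*y^3 - 4*y^2 + 3*y - 11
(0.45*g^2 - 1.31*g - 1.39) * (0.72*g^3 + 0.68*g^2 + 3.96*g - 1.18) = 0.324*g^5 - 0.6372*g^4 - 0.1096*g^3 - 6.6638*g^2 - 3.9586*g + 1.6402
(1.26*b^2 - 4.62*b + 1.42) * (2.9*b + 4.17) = 3.654*b^3 - 8.1438*b^2 - 15.1474*b + 5.9214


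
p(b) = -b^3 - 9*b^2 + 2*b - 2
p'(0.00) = 2.00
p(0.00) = -2.00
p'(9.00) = -403.00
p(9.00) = -1442.00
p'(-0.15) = 4.63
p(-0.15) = -2.50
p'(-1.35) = 20.83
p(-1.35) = -18.64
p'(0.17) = -1.15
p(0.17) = -1.93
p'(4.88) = -157.28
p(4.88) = -322.78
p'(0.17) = -1.15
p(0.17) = -1.93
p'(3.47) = -96.58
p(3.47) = -145.21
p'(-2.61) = 28.54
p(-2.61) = -50.75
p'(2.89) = -75.08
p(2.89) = -95.53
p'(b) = -3*b^2 - 18*b + 2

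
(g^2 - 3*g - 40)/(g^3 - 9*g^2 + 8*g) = (g + 5)/(g*(g - 1))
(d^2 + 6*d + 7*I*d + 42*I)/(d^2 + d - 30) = (d + 7*I)/(d - 5)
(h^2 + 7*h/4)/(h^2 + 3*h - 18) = h*(4*h + 7)/(4*(h^2 + 3*h - 18))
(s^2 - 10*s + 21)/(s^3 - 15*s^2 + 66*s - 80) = (s^2 - 10*s + 21)/(s^3 - 15*s^2 + 66*s - 80)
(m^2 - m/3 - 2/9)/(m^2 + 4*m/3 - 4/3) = (m + 1/3)/(m + 2)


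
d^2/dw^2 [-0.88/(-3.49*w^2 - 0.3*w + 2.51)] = (-21.436976*w^2 - 1.84272*w + 0.88*(6.98*w + 0.3)*(13.96*w + 0.6) + 15.417424)/(3.49*w^2 + 0.3*w - 2.51)^3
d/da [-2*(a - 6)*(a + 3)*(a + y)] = -6*a^2 - 4*a*y + 12*a + 6*y + 36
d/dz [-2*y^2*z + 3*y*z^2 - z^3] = -2*y^2 + 6*y*z - 3*z^2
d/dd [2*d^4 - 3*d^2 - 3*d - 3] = 8*d^3 - 6*d - 3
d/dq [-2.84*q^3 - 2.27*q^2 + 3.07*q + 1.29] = -8.52*q^2 - 4.54*q + 3.07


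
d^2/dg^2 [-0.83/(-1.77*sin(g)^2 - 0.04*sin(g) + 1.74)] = (-10.401228*sin(g)^4 - 0.176292*sin(g)^3 + 5.375578*sin(g)^2 + 0.294816*sin(g) + 5.115124)/(1.77*sin(g)^2 + 0.04*sin(g) - 1.74)^3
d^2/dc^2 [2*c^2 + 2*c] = 4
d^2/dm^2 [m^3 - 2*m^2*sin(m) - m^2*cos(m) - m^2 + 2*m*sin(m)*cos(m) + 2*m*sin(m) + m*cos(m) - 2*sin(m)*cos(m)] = 2*m^2*sin(m) + m^2*cos(m) + 2*m*sin(m) - 4*m*sin(2*m) - 9*m*cos(m) + 6*m - 6*sin(m) + 4*sqrt(2)*sin(2*m + pi/4) + 2*cos(m) - 2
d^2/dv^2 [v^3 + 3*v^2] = 6*v + 6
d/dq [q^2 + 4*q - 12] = 2*q + 4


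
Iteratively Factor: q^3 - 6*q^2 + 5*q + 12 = (q - 3)*(q^2 - 3*q - 4) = (q - 4)*(q - 3)*(q + 1)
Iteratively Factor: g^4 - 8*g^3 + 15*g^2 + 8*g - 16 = (g + 1)*(g^3 - 9*g^2 + 24*g - 16) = (g - 1)*(g + 1)*(g^2 - 8*g + 16) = (g - 4)*(g - 1)*(g + 1)*(g - 4)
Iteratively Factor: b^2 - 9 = (b + 3)*(b - 3)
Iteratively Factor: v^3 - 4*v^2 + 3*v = (v)*(v^2 - 4*v + 3) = v*(v - 1)*(v - 3)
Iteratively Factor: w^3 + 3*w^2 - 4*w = (w + 4)*(w^2 - w) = (w - 1)*(w + 4)*(w)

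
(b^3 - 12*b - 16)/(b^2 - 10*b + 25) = (b^3 - 12*b - 16)/(b^2 - 10*b + 25)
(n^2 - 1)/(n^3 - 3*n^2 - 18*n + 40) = (n^2 - 1)/(n^3 - 3*n^2 - 18*n + 40)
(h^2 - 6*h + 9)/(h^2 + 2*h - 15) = (h - 3)/(h + 5)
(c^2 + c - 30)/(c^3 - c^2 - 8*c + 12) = (c^2 + c - 30)/(c^3 - c^2 - 8*c + 12)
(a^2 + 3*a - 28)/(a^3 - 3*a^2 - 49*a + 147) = (a - 4)/(a^2 - 10*a + 21)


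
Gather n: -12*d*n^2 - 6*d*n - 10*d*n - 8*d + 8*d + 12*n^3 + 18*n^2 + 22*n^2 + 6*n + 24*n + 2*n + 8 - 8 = 12*n^3 + n^2*(40 - 12*d) + n*(32 - 16*d)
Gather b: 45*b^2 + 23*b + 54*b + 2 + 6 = 45*b^2 + 77*b + 8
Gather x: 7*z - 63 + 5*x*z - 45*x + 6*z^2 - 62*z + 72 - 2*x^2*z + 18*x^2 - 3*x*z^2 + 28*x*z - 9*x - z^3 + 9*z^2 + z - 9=x^2*(18 - 2*z) + x*(-3*z^2 + 33*z - 54) - z^3 + 15*z^2 - 54*z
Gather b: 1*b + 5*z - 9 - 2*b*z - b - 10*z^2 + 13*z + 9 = -2*b*z - 10*z^2 + 18*z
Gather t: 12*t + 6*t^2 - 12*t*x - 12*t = 6*t^2 - 12*t*x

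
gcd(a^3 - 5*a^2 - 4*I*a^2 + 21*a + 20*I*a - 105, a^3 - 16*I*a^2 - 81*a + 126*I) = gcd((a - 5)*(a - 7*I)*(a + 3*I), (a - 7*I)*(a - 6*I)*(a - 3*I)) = a - 7*I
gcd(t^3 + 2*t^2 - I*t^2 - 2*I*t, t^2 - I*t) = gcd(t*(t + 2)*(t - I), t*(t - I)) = t^2 - I*t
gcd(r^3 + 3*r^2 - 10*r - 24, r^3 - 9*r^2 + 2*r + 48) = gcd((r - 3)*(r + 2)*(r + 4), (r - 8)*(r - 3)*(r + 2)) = r^2 - r - 6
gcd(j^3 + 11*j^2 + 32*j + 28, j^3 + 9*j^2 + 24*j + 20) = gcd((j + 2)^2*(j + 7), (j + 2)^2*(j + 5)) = j^2 + 4*j + 4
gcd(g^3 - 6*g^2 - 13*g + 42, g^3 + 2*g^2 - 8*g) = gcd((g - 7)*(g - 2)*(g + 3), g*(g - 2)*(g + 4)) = g - 2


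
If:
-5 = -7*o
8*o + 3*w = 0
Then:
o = 5/7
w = -40/21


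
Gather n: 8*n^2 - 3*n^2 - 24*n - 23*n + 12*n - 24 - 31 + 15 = 5*n^2 - 35*n - 40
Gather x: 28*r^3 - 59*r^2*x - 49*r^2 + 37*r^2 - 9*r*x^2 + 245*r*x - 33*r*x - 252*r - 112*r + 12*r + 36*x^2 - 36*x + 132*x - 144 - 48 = 28*r^3 - 12*r^2 - 352*r + x^2*(36 - 9*r) + x*(-59*r^2 + 212*r + 96) - 192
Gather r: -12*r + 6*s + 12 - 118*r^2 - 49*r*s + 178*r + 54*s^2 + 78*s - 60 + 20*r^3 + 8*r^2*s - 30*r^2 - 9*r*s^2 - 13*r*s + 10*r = 20*r^3 + r^2*(8*s - 148) + r*(-9*s^2 - 62*s + 176) + 54*s^2 + 84*s - 48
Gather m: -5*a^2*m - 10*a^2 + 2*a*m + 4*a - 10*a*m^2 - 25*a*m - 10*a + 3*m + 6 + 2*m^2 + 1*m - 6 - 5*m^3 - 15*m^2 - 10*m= -10*a^2 - 6*a - 5*m^3 + m^2*(-10*a - 13) + m*(-5*a^2 - 23*a - 6)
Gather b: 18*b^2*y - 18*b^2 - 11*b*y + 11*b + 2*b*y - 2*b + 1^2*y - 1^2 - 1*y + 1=b^2*(18*y - 18) + b*(9 - 9*y)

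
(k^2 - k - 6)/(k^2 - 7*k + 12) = (k + 2)/(k - 4)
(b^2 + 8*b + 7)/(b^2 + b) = (b + 7)/b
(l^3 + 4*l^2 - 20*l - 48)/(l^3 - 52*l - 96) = (l - 4)/(l - 8)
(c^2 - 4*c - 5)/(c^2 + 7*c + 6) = (c - 5)/(c + 6)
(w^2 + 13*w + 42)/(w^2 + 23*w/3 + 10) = 3*(w + 7)/(3*w + 5)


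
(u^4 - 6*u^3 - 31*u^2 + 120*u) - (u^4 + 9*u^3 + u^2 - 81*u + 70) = -15*u^3 - 32*u^2 + 201*u - 70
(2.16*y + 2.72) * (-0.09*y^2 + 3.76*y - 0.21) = -0.1944*y^3 + 7.8768*y^2 + 9.7736*y - 0.5712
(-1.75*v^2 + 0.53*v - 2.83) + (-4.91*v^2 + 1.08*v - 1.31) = -6.66*v^2 + 1.61*v - 4.14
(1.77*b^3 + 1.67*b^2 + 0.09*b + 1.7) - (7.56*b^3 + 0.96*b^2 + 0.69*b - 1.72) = -5.79*b^3 + 0.71*b^2 - 0.6*b + 3.42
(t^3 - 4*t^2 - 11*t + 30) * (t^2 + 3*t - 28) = t^5 - t^4 - 51*t^3 + 109*t^2 + 398*t - 840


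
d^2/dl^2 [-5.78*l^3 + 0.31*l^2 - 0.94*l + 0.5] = 0.62 - 34.68*l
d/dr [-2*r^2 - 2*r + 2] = -4*r - 2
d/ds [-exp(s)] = -exp(s)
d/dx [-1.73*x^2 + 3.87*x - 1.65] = 3.87 - 3.46*x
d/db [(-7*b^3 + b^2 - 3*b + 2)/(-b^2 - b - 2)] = (7*b^4 + 14*b^3 + 38*b^2 + 8)/(b^4 + 2*b^3 + 5*b^2 + 4*b + 4)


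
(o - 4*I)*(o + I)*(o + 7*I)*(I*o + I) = I*o^4 - 4*o^3 + I*o^3 - 4*o^2 + 25*I*o^2 - 28*o + 25*I*o - 28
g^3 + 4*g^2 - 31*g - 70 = (g - 5)*(g + 2)*(g + 7)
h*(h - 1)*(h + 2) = h^3 + h^2 - 2*h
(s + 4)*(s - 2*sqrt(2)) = s^2 - 2*sqrt(2)*s + 4*s - 8*sqrt(2)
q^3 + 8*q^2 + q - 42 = (q - 2)*(q + 3)*(q + 7)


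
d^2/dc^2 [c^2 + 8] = 2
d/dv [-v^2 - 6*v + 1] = -2*v - 6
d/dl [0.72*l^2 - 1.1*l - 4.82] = 1.44*l - 1.1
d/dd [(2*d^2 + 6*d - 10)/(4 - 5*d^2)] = 6*(5*d^2 - 14*d + 4)/(25*d^4 - 40*d^2 + 16)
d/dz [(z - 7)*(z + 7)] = 2*z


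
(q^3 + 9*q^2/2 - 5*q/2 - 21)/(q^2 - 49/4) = 2*(q^2 + q - 6)/(2*q - 7)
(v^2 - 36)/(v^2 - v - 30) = (v + 6)/(v + 5)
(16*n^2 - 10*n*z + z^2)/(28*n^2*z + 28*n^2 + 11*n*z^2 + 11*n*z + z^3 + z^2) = (16*n^2 - 10*n*z + z^2)/(28*n^2*z + 28*n^2 + 11*n*z^2 + 11*n*z + z^3 + z^2)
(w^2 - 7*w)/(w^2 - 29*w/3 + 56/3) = 3*w/(3*w - 8)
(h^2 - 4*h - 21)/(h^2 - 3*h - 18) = (h - 7)/(h - 6)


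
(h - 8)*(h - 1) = h^2 - 9*h + 8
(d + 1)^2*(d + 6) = d^3 + 8*d^2 + 13*d + 6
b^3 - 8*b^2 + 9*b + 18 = (b - 6)*(b - 3)*(b + 1)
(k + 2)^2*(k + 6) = k^3 + 10*k^2 + 28*k + 24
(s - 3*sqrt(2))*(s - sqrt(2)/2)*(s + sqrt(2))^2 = s^4 - 3*sqrt(2)*s^3/2 - 9*s^2 - sqrt(2)*s + 6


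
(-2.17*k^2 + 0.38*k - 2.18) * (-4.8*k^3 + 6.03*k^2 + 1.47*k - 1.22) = 10.416*k^5 - 14.9091*k^4 + 9.5655*k^3 - 9.9394*k^2 - 3.6682*k + 2.6596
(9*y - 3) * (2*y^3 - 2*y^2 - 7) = 18*y^4 - 24*y^3 + 6*y^2 - 63*y + 21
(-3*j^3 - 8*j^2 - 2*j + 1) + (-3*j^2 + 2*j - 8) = -3*j^3 - 11*j^2 - 7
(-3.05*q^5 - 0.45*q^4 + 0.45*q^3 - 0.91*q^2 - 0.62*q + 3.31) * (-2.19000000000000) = 6.6795*q^5 + 0.9855*q^4 - 0.9855*q^3 + 1.9929*q^2 + 1.3578*q - 7.2489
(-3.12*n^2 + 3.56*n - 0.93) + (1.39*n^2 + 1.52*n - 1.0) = -1.73*n^2 + 5.08*n - 1.93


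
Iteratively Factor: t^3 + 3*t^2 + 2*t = (t + 2)*(t^2 + t) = (t + 1)*(t + 2)*(t)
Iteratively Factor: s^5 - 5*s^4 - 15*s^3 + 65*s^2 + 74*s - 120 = (s + 2)*(s^4 - 7*s^3 - s^2 + 67*s - 60) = (s - 1)*(s + 2)*(s^3 - 6*s^2 - 7*s + 60) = (s - 5)*(s - 1)*(s + 2)*(s^2 - s - 12) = (s - 5)*(s - 1)*(s + 2)*(s + 3)*(s - 4)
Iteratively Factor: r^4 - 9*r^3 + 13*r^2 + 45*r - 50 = (r - 5)*(r^3 - 4*r^2 - 7*r + 10) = (r - 5)*(r + 2)*(r^2 - 6*r + 5) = (r - 5)*(r - 1)*(r + 2)*(r - 5)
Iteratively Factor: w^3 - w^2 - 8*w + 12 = (w + 3)*(w^2 - 4*w + 4) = (w - 2)*(w + 3)*(w - 2)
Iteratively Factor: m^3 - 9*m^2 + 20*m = (m - 4)*(m^2 - 5*m) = m*(m - 4)*(m - 5)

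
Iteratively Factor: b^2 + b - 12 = (b - 3)*(b + 4)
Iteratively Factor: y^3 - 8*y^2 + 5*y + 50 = (y + 2)*(y^2 - 10*y + 25) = (y - 5)*(y + 2)*(y - 5)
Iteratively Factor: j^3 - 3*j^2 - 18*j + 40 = (j - 2)*(j^2 - j - 20) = (j - 5)*(j - 2)*(j + 4)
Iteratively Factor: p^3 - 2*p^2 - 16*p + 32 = (p + 4)*(p^2 - 6*p + 8) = (p - 4)*(p + 4)*(p - 2)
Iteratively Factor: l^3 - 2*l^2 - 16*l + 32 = (l + 4)*(l^2 - 6*l + 8) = (l - 2)*(l + 4)*(l - 4)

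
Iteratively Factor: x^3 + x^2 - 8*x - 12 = (x - 3)*(x^2 + 4*x + 4) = (x - 3)*(x + 2)*(x + 2)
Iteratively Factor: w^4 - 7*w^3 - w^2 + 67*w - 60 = (w - 1)*(w^3 - 6*w^2 - 7*w + 60) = (w - 5)*(w - 1)*(w^2 - w - 12) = (w - 5)*(w - 4)*(w - 1)*(w + 3)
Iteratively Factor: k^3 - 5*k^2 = (k)*(k^2 - 5*k) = k*(k - 5)*(k)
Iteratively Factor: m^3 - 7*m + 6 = (m - 1)*(m^2 + m - 6) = (m - 1)*(m + 3)*(m - 2)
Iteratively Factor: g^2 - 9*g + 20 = (g - 5)*(g - 4)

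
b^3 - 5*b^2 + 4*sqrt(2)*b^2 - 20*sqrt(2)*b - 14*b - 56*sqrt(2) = (b - 7)*(b + 2)*(b + 4*sqrt(2))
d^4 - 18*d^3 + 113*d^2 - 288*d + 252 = (d - 7)*(d - 6)*(d - 3)*(d - 2)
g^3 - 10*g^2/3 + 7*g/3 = g*(g - 7/3)*(g - 1)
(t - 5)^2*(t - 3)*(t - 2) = t^4 - 15*t^3 + 81*t^2 - 185*t + 150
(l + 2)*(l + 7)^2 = l^3 + 16*l^2 + 77*l + 98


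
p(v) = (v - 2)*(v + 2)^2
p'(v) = (v - 2)*(2*v + 4) + (v + 2)^2 = (v + 2)*(3*v - 2)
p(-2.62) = -1.78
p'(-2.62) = 6.11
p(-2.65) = -1.96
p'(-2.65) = 6.47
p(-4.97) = -61.48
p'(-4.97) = 50.22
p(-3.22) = -7.77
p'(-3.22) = 14.23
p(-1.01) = -2.95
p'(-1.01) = -4.98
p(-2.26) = -0.29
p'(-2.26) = 2.28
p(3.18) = 31.66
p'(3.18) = 39.06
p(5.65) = 213.61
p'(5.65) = 114.37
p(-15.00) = -2873.00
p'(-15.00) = 611.00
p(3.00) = 25.00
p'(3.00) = 35.00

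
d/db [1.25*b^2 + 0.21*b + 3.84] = 2.5*b + 0.21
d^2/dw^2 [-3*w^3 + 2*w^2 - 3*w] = 4 - 18*w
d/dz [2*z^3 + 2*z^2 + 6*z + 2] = 6*z^2 + 4*z + 6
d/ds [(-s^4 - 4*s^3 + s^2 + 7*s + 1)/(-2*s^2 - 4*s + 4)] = (s^5 + 5*s^4 + 4*s^3 - 19*s^2/2 + 3*s + 8)/(s^4 + 4*s^3 - 8*s + 4)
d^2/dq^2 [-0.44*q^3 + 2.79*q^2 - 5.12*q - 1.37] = 5.58 - 2.64*q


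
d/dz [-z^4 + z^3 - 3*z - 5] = -4*z^3 + 3*z^2 - 3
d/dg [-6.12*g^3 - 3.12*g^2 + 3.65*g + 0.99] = -18.36*g^2 - 6.24*g + 3.65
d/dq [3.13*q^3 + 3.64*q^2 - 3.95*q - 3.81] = 9.39*q^2 + 7.28*q - 3.95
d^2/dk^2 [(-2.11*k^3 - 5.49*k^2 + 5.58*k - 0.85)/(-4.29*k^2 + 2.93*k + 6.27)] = (2.27373675443232e-13*k^4 + 82.3646539999995*k^3 + 1212.469038*k^2 - 466.95924*k + 696.998558)/(78.953589*k^6 - 161.772039*k^5 - 235.693458*k^4 + 447.718357*k^3 + 344.475054*k^2 - 345.560391*k - 246.491883)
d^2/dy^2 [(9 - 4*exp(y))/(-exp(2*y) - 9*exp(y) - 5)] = (4*exp(4*y) - 72*exp(3*y) - 363*exp(2*y) - 729*exp(y) + 505)*exp(y)/(exp(6*y) + 27*exp(5*y) + 258*exp(4*y) + 999*exp(3*y) + 1290*exp(2*y) + 675*exp(y) + 125)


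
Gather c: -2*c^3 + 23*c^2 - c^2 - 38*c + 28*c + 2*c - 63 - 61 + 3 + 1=-2*c^3 + 22*c^2 - 8*c - 120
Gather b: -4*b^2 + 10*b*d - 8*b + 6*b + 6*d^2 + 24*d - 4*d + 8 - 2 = -4*b^2 + b*(10*d - 2) + 6*d^2 + 20*d + 6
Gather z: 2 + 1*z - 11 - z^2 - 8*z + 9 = -z^2 - 7*z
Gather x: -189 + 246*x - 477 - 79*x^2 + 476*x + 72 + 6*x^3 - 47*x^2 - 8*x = 6*x^3 - 126*x^2 + 714*x - 594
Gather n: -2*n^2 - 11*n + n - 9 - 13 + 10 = -2*n^2 - 10*n - 12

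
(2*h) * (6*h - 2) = 12*h^2 - 4*h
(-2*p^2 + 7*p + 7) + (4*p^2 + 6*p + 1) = 2*p^2 + 13*p + 8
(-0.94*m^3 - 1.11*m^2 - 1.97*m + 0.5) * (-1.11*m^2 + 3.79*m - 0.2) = 1.0434*m^5 - 2.3305*m^4 - 1.8322*m^3 - 7.7993*m^2 + 2.289*m - 0.1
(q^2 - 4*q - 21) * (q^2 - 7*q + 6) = q^4 - 11*q^3 + 13*q^2 + 123*q - 126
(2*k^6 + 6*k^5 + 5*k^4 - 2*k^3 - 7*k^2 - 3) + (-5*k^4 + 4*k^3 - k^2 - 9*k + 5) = 2*k^6 + 6*k^5 + 2*k^3 - 8*k^2 - 9*k + 2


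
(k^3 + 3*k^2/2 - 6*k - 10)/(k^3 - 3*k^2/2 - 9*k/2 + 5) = (k + 2)/(k - 1)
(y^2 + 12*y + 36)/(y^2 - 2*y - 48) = (y + 6)/(y - 8)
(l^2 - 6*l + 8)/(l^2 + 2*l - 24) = (l - 2)/(l + 6)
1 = 1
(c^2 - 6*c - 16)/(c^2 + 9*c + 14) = (c - 8)/(c + 7)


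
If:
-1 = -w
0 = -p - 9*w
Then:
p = -9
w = 1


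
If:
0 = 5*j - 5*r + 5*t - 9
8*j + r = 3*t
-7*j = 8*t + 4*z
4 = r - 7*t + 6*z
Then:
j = 104/905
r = -3743/1810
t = -693/1810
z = 511/905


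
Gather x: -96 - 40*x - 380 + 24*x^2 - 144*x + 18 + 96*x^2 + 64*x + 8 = 120*x^2 - 120*x - 450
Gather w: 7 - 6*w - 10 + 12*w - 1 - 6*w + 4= 0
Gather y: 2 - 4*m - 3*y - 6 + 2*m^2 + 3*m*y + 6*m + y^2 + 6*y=2*m^2 + 2*m + y^2 + y*(3*m + 3) - 4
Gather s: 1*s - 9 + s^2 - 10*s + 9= s^2 - 9*s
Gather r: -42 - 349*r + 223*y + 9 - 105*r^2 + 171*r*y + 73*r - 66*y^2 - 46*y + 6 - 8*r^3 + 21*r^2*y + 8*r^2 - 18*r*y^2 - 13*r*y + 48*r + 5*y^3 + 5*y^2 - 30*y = -8*r^3 + r^2*(21*y - 97) + r*(-18*y^2 + 158*y - 228) + 5*y^3 - 61*y^2 + 147*y - 27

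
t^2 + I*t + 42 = (t - 6*I)*(t + 7*I)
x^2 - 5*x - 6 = (x - 6)*(x + 1)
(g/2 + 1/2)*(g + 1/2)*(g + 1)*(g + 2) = g^4/2 + 9*g^3/4 + 7*g^2/2 + 9*g/4 + 1/2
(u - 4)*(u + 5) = u^2 + u - 20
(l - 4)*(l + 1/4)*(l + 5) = l^3 + 5*l^2/4 - 79*l/4 - 5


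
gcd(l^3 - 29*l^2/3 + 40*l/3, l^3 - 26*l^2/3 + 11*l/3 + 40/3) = l^2 - 29*l/3 + 40/3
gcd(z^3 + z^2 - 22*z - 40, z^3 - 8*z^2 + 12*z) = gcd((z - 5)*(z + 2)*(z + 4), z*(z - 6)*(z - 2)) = 1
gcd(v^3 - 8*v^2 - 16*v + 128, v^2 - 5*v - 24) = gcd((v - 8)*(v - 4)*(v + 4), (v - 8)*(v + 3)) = v - 8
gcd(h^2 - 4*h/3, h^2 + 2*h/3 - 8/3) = h - 4/3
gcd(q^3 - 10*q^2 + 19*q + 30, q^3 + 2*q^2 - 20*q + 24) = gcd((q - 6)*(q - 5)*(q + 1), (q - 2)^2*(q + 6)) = 1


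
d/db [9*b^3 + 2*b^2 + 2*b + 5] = 27*b^2 + 4*b + 2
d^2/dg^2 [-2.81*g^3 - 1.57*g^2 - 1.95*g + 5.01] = -16.86*g - 3.14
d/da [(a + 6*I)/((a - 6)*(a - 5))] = (-a^2 - 12*I*a + 30 + 66*I)/(a^4 - 22*a^3 + 181*a^2 - 660*a + 900)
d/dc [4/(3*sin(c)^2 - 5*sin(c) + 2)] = 4*(5 - 6*sin(c))*cos(c)/(3*sin(c)^2 - 5*sin(c) + 2)^2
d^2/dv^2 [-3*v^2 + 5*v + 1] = -6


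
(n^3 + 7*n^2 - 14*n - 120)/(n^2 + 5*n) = n + 2 - 24/n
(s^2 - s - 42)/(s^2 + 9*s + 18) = (s - 7)/(s + 3)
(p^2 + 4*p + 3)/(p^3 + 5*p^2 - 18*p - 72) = (p + 1)/(p^2 + 2*p - 24)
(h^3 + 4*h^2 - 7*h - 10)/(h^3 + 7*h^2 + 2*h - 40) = (h + 1)/(h + 4)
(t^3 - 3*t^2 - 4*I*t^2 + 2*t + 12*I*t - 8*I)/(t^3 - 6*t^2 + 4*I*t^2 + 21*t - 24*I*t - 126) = (t^3 + t^2*(-3 - 4*I) + t*(2 + 12*I) - 8*I)/(t^3 + t^2*(-6 + 4*I) + t*(21 - 24*I) - 126)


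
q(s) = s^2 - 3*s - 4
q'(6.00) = 9.00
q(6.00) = 14.00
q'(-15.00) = -33.00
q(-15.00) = 266.00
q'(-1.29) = -5.58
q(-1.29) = 1.53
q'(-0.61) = -4.22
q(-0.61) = -1.80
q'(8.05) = 13.10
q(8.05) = 36.65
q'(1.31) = -0.38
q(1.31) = -6.21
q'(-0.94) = -4.88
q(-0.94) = -0.30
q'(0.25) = -2.50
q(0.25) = -4.69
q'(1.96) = 0.92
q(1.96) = -6.04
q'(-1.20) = -5.40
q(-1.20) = 1.04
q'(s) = 2*s - 3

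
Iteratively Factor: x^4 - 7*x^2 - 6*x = (x)*(x^3 - 7*x - 6) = x*(x - 3)*(x^2 + 3*x + 2) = x*(x - 3)*(x + 1)*(x + 2)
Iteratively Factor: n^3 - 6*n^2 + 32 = (n - 4)*(n^2 - 2*n - 8) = (n - 4)*(n + 2)*(n - 4)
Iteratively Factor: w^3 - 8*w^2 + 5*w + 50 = (w + 2)*(w^2 - 10*w + 25) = (w - 5)*(w + 2)*(w - 5)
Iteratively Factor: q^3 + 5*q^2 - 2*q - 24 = (q - 2)*(q^2 + 7*q + 12) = (q - 2)*(q + 4)*(q + 3)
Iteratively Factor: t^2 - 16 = (t - 4)*(t + 4)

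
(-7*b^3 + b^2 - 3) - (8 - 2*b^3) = -5*b^3 + b^2 - 11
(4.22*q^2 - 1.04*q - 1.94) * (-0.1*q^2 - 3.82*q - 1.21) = -0.422*q^4 - 16.0164*q^3 - 0.9394*q^2 + 8.6692*q + 2.3474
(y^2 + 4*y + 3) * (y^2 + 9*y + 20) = y^4 + 13*y^3 + 59*y^2 + 107*y + 60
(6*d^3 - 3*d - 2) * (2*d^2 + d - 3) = 12*d^5 + 6*d^4 - 24*d^3 - 7*d^2 + 7*d + 6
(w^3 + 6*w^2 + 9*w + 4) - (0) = w^3 + 6*w^2 + 9*w + 4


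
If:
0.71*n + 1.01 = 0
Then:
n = -1.42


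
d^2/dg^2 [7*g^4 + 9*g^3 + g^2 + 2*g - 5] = 84*g^2 + 54*g + 2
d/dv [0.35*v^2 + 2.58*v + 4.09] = 0.7*v + 2.58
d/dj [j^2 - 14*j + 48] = 2*j - 14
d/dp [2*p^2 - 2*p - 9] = 4*p - 2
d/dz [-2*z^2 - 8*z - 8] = -4*z - 8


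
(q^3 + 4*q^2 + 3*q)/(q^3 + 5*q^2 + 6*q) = (q + 1)/(q + 2)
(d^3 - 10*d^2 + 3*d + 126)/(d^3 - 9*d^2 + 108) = (d - 7)/(d - 6)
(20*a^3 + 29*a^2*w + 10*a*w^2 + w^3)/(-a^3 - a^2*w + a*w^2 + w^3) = (20*a^2 + 9*a*w + w^2)/(-a^2 + w^2)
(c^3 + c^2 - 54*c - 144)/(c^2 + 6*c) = c - 5 - 24/c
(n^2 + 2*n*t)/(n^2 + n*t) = (n + 2*t)/(n + t)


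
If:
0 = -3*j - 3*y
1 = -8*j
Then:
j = -1/8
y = 1/8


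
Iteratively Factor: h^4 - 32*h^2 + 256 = (h - 4)*(h^3 + 4*h^2 - 16*h - 64) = (h - 4)*(h + 4)*(h^2 - 16) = (h - 4)*(h + 4)^2*(h - 4)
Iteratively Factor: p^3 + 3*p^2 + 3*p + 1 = (p + 1)*(p^2 + 2*p + 1) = (p + 1)^2*(p + 1)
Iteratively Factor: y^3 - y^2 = (y)*(y^2 - y) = y^2*(y - 1)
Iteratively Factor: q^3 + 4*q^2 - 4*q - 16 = (q - 2)*(q^2 + 6*q + 8) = (q - 2)*(q + 2)*(q + 4)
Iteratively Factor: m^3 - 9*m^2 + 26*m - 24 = (m - 3)*(m^2 - 6*m + 8) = (m - 4)*(m - 3)*(m - 2)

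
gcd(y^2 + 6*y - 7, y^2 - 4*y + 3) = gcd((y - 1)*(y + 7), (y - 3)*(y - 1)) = y - 1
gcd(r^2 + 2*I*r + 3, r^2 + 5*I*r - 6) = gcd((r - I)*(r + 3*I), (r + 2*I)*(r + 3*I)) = r + 3*I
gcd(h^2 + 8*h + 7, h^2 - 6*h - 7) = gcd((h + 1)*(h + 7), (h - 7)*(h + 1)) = h + 1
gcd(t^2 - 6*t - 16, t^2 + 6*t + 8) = t + 2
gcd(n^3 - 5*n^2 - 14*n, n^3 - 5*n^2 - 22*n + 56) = n - 7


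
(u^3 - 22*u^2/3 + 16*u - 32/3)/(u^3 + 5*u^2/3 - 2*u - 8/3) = (u^2 - 6*u + 8)/(u^2 + 3*u + 2)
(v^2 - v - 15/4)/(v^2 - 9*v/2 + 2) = (4*v^2 - 4*v - 15)/(2*(2*v^2 - 9*v + 4))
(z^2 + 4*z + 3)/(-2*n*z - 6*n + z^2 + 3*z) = (z + 1)/(-2*n + z)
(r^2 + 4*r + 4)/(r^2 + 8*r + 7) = (r^2 + 4*r + 4)/(r^2 + 8*r + 7)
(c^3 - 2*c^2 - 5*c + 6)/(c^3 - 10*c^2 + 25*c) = (c^3 - 2*c^2 - 5*c + 6)/(c*(c^2 - 10*c + 25))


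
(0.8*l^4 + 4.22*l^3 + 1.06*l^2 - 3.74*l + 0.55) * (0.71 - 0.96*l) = -0.768*l^5 - 3.4832*l^4 + 1.9786*l^3 + 4.343*l^2 - 3.1834*l + 0.3905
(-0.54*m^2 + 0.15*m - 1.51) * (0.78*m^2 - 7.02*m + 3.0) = -0.4212*m^4 + 3.9078*m^3 - 3.8508*m^2 + 11.0502*m - 4.53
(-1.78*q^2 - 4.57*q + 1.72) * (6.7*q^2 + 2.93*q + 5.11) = -11.926*q^4 - 35.8344*q^3 - 10.9619*q^2 - 18.3131*q + 8.7892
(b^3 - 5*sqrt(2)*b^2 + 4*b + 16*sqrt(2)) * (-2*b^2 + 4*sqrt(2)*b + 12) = -2*b^5 + 14*sqrt(2)*b^4 - 36*b^3 - 76*sqrt(2)*b^2 + 176*b + 192*sqrt(2)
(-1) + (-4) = -5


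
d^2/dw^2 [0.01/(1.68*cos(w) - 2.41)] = (0.028224*sin(w)^2 - 0.040488*cos(w) + 0.028224)/(1.68*cos(w) - 2.41)^3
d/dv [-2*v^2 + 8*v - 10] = 8 - 4*v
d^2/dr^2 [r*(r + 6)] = 2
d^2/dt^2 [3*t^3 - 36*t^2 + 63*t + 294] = 18*t - 72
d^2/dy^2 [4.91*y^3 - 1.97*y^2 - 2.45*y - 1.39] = 29.46*y - 3.94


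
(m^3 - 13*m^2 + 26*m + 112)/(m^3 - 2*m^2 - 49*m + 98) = (m^2 - 6*m - 16)/(m^2 + 5*m - 14)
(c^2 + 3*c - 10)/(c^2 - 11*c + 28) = (c^2 + 3*c - 10)/(c^2 - 11*c + 28)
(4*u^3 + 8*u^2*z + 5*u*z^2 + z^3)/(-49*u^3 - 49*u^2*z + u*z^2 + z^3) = (4*u^2 + 4*u*z + z^2)/(-49*u^2 + z^2)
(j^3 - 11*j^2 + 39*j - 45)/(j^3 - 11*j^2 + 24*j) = (j^2 - 8*j + 15)/(j*(j - 8))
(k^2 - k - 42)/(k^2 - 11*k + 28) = (k + 6)/(k - 4)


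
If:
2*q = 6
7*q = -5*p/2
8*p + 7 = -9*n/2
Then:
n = 602/45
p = -42/5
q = 3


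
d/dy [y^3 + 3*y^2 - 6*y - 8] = 3*y^2 + 6*y - 6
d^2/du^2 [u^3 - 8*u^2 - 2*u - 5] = 6*u - 16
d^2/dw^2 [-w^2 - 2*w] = -2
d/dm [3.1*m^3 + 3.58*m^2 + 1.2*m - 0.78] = 9.3*m^2 + 7.16*m + 1.2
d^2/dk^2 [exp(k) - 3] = exp(k)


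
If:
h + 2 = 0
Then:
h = -2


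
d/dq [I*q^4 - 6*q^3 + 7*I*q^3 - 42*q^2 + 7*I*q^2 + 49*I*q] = 4*I*q^3 + q^2*(-18 + 21*I) + 14*q*(-6 + I) + 49*I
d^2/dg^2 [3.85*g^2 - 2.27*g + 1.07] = 7.70000000000000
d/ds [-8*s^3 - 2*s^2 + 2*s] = -24*s^2 - 4*s + 2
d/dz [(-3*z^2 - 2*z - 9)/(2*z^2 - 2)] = (z^2 + 12*z + 1)/(z^4 - 2*z^2 + 1)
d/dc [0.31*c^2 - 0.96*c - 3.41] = 0.62*c - 0.96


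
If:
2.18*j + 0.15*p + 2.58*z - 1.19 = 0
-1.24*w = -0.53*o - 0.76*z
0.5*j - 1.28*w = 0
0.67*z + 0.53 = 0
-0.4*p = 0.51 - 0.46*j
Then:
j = 1.45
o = 2.46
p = 0.40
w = 0.57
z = -0.79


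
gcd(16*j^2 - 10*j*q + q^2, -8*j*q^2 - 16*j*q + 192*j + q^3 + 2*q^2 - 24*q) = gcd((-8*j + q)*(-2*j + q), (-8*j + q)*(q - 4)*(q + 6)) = -8*j + q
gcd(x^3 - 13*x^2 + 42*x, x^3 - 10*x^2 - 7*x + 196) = x - 7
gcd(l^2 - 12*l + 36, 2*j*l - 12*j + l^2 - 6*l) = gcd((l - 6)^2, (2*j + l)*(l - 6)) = l - 6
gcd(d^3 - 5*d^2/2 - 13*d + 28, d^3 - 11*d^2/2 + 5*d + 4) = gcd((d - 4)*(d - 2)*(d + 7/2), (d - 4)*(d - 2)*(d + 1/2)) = d^2 - 6*d + 8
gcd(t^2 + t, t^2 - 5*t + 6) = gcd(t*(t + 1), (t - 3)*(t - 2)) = 1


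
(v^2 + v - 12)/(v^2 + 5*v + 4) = (v - 3)/(v + 1)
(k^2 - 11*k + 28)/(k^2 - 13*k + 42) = (k - 4)/(k - 6)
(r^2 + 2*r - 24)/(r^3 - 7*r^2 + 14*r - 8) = (r + 6)/(r^2 - 3*r + 2)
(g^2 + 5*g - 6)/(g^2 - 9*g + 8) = (g + 6)/(g - 8)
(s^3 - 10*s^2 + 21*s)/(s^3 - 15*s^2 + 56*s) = (s - 3)/(s - 8)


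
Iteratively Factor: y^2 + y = (y + 1)*(y)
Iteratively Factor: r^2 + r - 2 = (r - 1)*(r + 2)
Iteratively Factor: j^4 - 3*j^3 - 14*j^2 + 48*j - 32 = (j - 2)*(j^3 - j^2 - 16*j + 16) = (j - 2)*(j + 4)*(j^2 - 5*j + 4) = (j - 2)*(j - 1)*(j + 4)*(j - 4)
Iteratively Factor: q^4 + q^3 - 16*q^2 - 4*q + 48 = (q - 2)*(q^3 + 3*q^2 - 10*q - 24) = (q - 2)*(q + 4)*(q^2 - q - 6) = (q - 2)*(q + 2)*(q + 4)*(q - 3)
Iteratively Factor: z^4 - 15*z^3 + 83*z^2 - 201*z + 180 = (z - 3)*(z^3 - 12*z^2 + 47*z - 60) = (z - 3)^2*(z^2 - 9*z + 20) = (z - 5)*(z - 3)^2*(z - 4)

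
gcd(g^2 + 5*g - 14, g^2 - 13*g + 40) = 1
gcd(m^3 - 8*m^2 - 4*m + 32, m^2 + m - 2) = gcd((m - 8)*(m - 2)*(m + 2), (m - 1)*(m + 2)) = m + 2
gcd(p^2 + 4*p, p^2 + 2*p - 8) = p + 4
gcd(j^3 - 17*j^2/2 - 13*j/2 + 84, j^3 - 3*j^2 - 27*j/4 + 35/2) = j - 7/2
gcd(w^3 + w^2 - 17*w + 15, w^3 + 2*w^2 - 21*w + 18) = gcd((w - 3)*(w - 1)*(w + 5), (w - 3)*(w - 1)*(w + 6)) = w^2 - 4*w + 3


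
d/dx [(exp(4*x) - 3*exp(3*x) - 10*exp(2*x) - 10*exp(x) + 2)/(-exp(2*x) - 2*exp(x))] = (-2*exp(5*x) - 3*exp(4*x) + 12*exp(3*x) + 10*exp(2*x) + 4*exp(x) + 4)*exp(-x)/(exp(2*x) + 4*exp(x) + 4)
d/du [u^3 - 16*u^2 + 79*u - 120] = 3*u^2 - 32*u + 79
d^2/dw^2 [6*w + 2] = 0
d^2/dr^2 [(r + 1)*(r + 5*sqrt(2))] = 2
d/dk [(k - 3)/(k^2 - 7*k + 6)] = (k^2 - 7*k - (k - 3)*(2*k - 7) + 6)/(k^2 - 7*k + 6)^2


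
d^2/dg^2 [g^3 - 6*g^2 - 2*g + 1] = 6*g - 12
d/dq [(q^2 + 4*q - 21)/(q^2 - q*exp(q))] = (2*q*(q + 2)*(q - exp(q)) + (q^2 + 4*q - 21)*(q*exp(q) - 2*q + exp(q)))/(q^2*(q - exp(q))^2)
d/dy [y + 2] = 1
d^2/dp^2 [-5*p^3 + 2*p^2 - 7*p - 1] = 4 - 30*p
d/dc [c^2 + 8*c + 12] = 2*c + 8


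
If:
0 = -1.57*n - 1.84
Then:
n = -1.17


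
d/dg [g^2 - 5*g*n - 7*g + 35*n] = 2*g - 5*n - 7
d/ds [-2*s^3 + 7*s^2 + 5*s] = -6*s^2 + 14*s + 5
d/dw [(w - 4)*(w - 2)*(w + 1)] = 3*w^2 - 10*w + 2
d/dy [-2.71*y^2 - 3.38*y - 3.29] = -5.42*y - 3.38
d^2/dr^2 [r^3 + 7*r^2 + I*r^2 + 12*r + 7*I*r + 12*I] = 6*r + 14 + 2*I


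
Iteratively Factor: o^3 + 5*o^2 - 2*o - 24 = (o + 4)*(o^2 + o - 6) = (o - 2)*(o + 4)*(o + 3)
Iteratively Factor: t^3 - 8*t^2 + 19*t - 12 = (t - 1)*(t^2 - 7*t + 12) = (t - 3)*(t - 1)*(t - 4)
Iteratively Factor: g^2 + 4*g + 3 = (g + 1)*(g + 3)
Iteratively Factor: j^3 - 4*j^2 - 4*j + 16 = (j + 2)*(j^2 - 6*j + 8) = (j - 4)*(j + 2)*(j - 2)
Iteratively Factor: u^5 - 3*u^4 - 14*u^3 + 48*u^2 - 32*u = (u + 4)*(u^4 - 7*u^3 + 14*u^2 - 8*u) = (u - 2)*(u + 4)*(u^3 - 5*u^2 + 4*u) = u*(u - 2)*(u + 4)*(u^2 - 5*u + 4) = u*(u - 2)*(u - 1)*(u + 4)*(u - 4)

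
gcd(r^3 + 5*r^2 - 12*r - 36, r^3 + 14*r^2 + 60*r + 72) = r^2 + 8*r + 12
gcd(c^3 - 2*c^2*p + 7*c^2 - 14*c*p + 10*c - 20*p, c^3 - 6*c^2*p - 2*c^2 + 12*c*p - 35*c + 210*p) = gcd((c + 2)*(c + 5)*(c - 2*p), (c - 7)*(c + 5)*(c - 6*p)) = c + 5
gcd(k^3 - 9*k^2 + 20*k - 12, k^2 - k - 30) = k - 6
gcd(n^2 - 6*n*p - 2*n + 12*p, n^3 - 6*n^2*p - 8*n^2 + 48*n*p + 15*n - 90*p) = -n + 6*p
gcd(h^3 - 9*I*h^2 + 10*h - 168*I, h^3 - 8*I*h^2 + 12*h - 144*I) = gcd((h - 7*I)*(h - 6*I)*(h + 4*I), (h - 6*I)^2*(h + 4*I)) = h^2 - 2*I*h + 24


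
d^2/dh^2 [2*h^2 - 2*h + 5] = 4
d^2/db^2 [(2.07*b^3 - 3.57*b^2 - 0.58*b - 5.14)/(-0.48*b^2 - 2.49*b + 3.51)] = (-8.88178419700125e-16*b^5 - 3.5527136788005e-15*b^4 - 40.90995*b^3 + 151.74351*b^2 - 110.29257*b + 179.16057)/(0.110592*b^6 + 1.721088*b^5 + 6.502032*b^4 - 9.73266299999999*b^3 - 47.546109*b^2 + 92.031147*b - 43.243551)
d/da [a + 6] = 1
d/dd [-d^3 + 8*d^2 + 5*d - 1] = -3*d^2 + 16*d + 5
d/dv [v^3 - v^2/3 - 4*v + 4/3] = 3*v^2 - 2*v/3 - 4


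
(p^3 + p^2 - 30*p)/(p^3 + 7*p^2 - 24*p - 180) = p/(p + 6)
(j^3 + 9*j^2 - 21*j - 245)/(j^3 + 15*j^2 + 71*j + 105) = (j^2 + 2*j - 35)/(j^2 + 8*j + 15)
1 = 1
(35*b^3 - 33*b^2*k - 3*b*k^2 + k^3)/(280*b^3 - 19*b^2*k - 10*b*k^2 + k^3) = (b - k)/(8*b - k)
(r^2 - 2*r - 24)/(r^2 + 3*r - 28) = (r^2 - 2*r - 24)/(r^2 + 3*r - 28)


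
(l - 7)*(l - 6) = l^2 - 13*l + 42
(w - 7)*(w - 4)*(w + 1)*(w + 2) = w^4 - 8*w^3 - 3*w^2 + 62*w + 56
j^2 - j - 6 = (j - 3)*(j + 2)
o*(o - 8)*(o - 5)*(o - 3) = o^4 - 16*o^3 + 79*o^2 - 120*o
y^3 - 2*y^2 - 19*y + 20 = (y - 5)*(y - 1)*(y + 4)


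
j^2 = j^2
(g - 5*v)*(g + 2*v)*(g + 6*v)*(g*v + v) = g^4*v + 3*g^3*v^2 + g^3*v - 28*g^2*v^3 + 3*g^2*v^2 - 60*g*v^4 - 28*g*v^3 - 60*v^4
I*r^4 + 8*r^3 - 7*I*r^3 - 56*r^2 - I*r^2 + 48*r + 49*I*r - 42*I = (r - 6)*(r - 1)*(r - 7*I)*(I*r + 1)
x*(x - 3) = x^2 - 3*x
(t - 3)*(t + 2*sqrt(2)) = t^2 - 3*t + 2*sqrt(2)*t - 6*sqrt(2)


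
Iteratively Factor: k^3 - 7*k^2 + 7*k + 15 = (k - 3)*(k^2 - 4*k - 5) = (k - 3)*(k + 1)*(k - 5)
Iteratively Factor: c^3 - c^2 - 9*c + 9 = (c + 3)*(c^2 - 4*c + 3) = (c - 1)*(c + 3)*(c - 3)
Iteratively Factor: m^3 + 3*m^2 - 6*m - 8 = (m - 2)*(m^2 + 5*m + 4) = (m - 2)*(m + 4)*(m + 1)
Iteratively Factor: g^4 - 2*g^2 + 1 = (g + 1)*(g^3 - g^2 - g + 1) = (g - 1)*(g + 1)*(g^2 - 1) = (g - 1)*(g + 1)^2*(g - 1)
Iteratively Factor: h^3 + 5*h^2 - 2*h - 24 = (h + 4)*(h^2 + h - 6) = (h - 2)*(h + 4)*(h + 3)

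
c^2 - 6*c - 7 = (c - 7)*(c + 1)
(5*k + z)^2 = 25*k^2 + 10*k*z + z^2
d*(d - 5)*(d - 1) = d^3 - 6*d^2 + 5*d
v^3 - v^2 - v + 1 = (v - 1)^2*(v + 1)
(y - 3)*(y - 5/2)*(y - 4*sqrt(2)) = y^3 - 4*sqrt(2)*y^2 - 11*y^2/2 + 15*y/2 + 22*sqrt(2)*y - 30*sqrt(2)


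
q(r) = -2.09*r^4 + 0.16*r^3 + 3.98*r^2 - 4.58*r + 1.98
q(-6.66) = -3950.15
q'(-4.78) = 881.38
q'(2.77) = -156.53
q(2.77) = -99.81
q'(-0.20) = -6.09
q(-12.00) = -42984.66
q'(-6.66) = 2433.31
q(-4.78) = -993.75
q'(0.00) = -4.58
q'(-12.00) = 14415.10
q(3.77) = -372.34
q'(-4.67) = 820.16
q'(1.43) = -16.66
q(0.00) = 1.98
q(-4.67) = -900.19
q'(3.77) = -415.70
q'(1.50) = -19.78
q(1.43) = -4.70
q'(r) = -8.36*r^3 + 0.48*r^2 + 7.96*r - 4.58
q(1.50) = -5.98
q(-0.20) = 3.05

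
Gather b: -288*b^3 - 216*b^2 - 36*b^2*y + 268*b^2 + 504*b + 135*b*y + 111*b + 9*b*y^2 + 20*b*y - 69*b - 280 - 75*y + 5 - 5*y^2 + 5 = -288*b^3 + b^2*(52 - 36*y) + b*(9*y^2 + 155*y + 546) - 5*y^2 - 75*y - 270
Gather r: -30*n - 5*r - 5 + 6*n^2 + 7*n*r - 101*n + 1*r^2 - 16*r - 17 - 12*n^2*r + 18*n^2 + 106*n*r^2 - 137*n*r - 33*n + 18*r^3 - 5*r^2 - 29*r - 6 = 24*n^2 - 164*n + 18*r^3 + r^2*(106*n - 4) + r*(-12*n^2 - 130*n - 50) - 28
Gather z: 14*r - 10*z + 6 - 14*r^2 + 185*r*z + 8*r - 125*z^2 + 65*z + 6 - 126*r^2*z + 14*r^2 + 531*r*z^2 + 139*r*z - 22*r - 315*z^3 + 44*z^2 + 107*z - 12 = -315*z^3 + z^2*(531*r - 81) + z*(-126*r^2 + 324*r + 162)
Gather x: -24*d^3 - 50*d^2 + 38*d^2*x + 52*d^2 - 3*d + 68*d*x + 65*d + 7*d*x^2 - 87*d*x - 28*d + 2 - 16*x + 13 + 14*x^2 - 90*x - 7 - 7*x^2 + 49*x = -24*d^3 + 2*d^2 + 34*d + x^2*(7*d + 7) + x*(38*d^2 - 19*d - 57) + 8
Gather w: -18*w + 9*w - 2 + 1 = -9*w - 1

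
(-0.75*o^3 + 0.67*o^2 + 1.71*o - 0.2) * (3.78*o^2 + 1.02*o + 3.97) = -2.835*o^5 + 1.7676*o^4 + 4.1697*o^3 + 3.6481*o^2 + 6.5847*o - 0.794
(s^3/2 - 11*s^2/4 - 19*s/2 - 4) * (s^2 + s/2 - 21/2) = s^5/2 - 5*s^4/2 - 129*s^3/8 + 161*s^2/8 + 391*s/4 + 42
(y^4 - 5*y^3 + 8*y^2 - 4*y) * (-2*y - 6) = -2*y^5 + 4*y^4 + 14*y^3 - 40*y^2 + 24*y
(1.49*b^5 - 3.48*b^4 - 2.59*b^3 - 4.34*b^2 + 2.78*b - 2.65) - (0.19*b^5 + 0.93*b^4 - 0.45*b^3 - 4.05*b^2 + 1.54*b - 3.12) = 1.3*b^5 - 4.41*b^4 - 2.14*b^3 - 0.29*b^2 + 1.24*b + 0.47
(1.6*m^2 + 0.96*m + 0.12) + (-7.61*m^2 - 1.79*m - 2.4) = -6.01*m^2 - 0.83*m - 2.28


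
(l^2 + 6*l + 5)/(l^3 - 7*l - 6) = (l + 5)/(l^2 - l - 6)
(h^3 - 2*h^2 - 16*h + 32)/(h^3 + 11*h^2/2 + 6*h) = 2*(h^2 - 6*h + 8)/(h*(2*h + 3))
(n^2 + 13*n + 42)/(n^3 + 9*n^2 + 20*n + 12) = (n + 7)/(n^2 + 3*n + 2)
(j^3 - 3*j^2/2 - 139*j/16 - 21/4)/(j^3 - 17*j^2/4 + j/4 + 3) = (j + 7/4)/(j - 1)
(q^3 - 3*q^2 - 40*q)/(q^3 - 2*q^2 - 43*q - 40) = q/(q + 1)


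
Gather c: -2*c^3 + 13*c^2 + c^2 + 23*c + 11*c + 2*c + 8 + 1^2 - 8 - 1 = -2*c^3 + 14*c^2 + 36*c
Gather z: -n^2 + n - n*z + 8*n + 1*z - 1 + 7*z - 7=-n^2 + 9*n + z*(8 - n) - 8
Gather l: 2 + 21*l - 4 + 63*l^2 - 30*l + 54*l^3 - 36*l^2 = 54*l^3 + 27*l^2 - 9*l - 2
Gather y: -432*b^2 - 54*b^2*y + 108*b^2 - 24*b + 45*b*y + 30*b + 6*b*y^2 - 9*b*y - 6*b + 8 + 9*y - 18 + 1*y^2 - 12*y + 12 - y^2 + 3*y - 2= -324*b^2 + 6*b*y^2 + y*(-54*b^2 + 36*b)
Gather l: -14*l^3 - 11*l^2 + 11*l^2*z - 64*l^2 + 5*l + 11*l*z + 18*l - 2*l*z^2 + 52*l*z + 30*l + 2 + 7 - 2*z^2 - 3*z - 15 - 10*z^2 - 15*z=-14*l^3 + l^2*(11*z - 75) + l*(-2*z^2 + 63*z + 53) - 12*z^2 - 18*z - 6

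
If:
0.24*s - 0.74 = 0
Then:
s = 3.08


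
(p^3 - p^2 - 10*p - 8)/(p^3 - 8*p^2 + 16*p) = (p^2 + 3*p + 2)/(p*(p - 4))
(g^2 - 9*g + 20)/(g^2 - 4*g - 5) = (g - 4)/(g + 1)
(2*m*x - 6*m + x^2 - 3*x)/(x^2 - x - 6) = (2*m + x)/(x + 2)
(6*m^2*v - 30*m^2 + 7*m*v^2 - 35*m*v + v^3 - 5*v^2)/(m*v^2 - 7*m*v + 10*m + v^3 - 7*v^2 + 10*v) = (6*m + v)/(v - 2)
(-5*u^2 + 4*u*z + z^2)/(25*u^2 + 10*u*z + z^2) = (-u + z)/(5*u + z)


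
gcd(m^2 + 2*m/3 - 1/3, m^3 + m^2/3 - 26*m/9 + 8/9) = m - 1/3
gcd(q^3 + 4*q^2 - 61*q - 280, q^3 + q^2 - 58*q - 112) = q^2 - q - 56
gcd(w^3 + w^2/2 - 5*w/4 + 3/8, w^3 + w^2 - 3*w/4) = w^2 + w - 3/4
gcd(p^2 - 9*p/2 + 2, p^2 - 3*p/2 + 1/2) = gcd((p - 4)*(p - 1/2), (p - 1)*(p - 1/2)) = p - 1/2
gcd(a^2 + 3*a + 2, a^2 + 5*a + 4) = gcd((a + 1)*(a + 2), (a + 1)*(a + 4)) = a + 1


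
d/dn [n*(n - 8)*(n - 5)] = 3*n^2 - 26*n + 40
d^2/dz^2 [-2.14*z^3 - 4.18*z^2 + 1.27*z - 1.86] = -12.84*z - 8.36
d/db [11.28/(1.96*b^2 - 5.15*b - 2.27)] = (58.092 - 44.2176*b)/(-1.96*b^2 + 5.15*b + 2.27)^2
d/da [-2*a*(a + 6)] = -4*a - 12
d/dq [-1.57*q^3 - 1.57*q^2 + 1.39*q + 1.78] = -4.71*q^2 - 3.14*q + 1.39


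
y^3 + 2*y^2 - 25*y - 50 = (y - 5)*(y + 2)*(y + 5)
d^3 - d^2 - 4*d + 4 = (d - 2)*(d - 1)*(d + 2)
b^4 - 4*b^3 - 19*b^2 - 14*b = b*(b - 7)*(b + 1)*(b + 2)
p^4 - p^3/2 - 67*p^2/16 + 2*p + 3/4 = (p - 2)*(p - 3/4)*(p + 1/4)*(p + 2)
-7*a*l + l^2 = l*(-7*a + l)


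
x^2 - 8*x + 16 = (x - 4)^2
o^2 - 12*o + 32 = (o - 8)*(o - 4)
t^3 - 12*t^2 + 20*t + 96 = (t - 8)*(t - 6)*(t + 2)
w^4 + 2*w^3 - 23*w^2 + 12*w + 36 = (w - 3)*(w - 2)*(w + 1)*(w + 6)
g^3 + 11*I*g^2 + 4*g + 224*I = (g - 4*I)*(g + 7*I)*(g + 8*I)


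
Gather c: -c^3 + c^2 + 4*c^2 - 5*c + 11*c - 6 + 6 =-c^3 + 5*c^2 + 6*c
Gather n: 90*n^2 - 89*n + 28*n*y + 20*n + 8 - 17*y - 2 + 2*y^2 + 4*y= 90*n^2 + n*(28*y - 69) + 2*y^2 - 13*y + 6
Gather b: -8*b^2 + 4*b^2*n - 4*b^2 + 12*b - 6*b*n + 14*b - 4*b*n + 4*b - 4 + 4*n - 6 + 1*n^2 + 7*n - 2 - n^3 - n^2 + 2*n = b^2*(4*n - 12) + b*(30 - 10*n) - n^3 + 13*n - 12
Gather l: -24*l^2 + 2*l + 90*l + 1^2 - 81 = -24*l^2 + 92*l - 80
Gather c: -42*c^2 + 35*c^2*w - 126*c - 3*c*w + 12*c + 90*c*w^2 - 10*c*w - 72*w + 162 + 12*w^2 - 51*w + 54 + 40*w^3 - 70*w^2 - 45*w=c^2*(35*w - 42) + c*(90*w^2 - 13*w - 114) + 40*w^3 - 58*w^2 - 168*w + 216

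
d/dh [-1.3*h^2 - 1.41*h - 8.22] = -2.6*h - 1.41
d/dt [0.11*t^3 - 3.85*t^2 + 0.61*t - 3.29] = 0.33*t^2 - 7.7*t + 0.61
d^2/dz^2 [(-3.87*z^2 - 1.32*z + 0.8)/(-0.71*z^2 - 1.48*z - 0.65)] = (1.77635683940025e-15*z^4 - 6.80236799999999*z^3 - 13.13571*z^2 - 8.69892*z - 2.03577)/(0.357911*z^6 + 2.238204*z^5 + 5.648547*z^4 + 7.339912*z^3 + 5.171205*z^2 + 1.8759*z + 0.274625)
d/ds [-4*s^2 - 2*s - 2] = -8*s - 2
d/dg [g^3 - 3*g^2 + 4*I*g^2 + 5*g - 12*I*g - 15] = 3*g^2 + g*(-6 + 8*I) + 5 - 12*I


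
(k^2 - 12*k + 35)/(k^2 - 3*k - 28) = (k - 5)/(k + 4)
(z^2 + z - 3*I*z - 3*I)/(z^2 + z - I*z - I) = (z - 3*I)/(z - I)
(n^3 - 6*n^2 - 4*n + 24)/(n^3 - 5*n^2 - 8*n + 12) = (n - 2)/(n - 1)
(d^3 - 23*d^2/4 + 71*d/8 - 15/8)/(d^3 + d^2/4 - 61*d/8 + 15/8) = (d - 3)/(d + 3)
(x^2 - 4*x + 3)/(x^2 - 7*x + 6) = (x - 3)/(x - 6)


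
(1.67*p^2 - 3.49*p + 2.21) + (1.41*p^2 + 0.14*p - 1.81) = 3.08*p^2 - 3.35*p + 0.4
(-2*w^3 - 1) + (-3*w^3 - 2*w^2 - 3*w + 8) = -5*w^3 - 2*w^2 - 3*w + 7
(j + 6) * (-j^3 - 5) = -j^4 - 6*j^3 - 5*j - 30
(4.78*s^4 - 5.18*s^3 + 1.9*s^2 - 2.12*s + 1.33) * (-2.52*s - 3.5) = -12.0456*s^5 - 3.6764*s^4 + 13.342*s^3 - 1.3076*s^2 + 4.0684*s - 4.655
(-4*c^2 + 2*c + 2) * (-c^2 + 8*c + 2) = 4*c^4 - 34*c^3 + 6*c^2 + 20*c + 4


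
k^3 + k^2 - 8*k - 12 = (k - 3)*(k + 2)^2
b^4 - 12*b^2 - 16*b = b*(b - 4)*(b + 2)^2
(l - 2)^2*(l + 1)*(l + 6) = l^4 + 3*l^3 - 18*l^2 + 4*l + 24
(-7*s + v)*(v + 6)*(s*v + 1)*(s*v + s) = -7*s^3*v^3 - 49*s^3*v^2 - 42*s^3*v + s^2*v^4 + 7*s^2*v^3 - s^2*v^2 - 49*s^2*v - 42*s^2 + s*v^3 + 7*s*v^2 + 6*s*v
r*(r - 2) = r^2 - 2*r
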